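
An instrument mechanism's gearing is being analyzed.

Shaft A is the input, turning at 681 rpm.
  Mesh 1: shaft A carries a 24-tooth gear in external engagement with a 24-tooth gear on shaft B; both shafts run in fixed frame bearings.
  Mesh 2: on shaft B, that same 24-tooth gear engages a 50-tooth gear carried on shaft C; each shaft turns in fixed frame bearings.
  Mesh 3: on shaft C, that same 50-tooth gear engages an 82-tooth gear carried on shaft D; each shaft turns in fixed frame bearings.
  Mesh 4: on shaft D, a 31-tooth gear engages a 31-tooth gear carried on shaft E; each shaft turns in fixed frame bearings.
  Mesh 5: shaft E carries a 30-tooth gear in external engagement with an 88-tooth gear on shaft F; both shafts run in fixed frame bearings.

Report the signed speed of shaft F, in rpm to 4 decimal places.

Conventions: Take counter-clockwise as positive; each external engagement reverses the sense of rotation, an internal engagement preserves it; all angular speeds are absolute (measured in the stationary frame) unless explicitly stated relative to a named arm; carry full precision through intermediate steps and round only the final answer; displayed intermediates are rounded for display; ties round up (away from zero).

-67.9490 rpm

5-mesh fixed-axis compound train (all bearings frame-fixed)
mesh 1 [24T→24T]: ω = 681.0000×24/24 = 681.0000 rpm, sense flips to −
mesh 2 [24T→50T]: ω = 681.0000×24/50 = 326.8800 rpm, sense flips to +
mesh 3 [50T→82T]: ω = 326.8800×50/82 = 199.3171 rpm, sense flips to −
mesh 4 [31T→31T]: ω = 199.3171×31/31 = 199.3171 rpm, sense flips to +
mesh 5 [30T→88T]: ω = 199.3171×30/88 = 67.9490 rpm, sense flips to −
signed output speed = -67.9490 rpm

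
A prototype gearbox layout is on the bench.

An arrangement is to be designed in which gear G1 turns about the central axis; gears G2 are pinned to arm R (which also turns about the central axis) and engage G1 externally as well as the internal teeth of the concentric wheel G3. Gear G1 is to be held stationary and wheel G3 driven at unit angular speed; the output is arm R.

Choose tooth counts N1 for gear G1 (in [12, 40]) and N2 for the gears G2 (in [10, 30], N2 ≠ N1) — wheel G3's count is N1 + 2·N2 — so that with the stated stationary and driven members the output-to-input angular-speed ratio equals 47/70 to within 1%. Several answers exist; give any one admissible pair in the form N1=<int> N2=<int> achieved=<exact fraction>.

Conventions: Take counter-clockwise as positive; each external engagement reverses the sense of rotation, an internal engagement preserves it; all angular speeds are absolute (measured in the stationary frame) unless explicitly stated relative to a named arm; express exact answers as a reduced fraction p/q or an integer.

N1=23 N2=12 achieved=47/70

class = planetary set [ratio 47/70 wanted; Willis about the carrier]
Willis with ω_sun = 0: ω_arm/ω_ring = N3/(N1+N3); set equal to 47/70  ⇒  N3/N1 = (47/70)/(1 − 47/70) = 47/23
N3 = N1 + 2·N2  ⇒  N2/N1 = (N3/N1 − 1)/2 = (47/23 − 1)/2 = 12/23
smallest multiple with N1 ≥ 12 and N2 ≥ 10: k = 1  ⇒  N1 = 1·23 = 23, N2 = 1·12 = 12 (N1 ≤ 40, N2 ≤ 30, N2 ≠ N1 ✓), N3 = 23 + 2·12 = 47
check: N3/(N1+N3) with N1 = 23, N3 = 47 gives 47/70; |achieved − target| = 0 ≤ 47/7000 ✓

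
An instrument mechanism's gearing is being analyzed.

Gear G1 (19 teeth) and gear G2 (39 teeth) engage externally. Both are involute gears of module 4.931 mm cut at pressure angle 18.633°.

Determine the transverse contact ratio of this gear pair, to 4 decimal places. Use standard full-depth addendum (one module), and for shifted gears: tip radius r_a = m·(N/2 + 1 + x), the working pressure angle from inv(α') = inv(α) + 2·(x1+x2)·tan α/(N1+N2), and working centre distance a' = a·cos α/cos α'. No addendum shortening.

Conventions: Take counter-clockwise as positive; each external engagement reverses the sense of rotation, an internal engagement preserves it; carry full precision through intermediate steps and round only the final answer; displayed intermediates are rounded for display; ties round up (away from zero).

1.6854

recognized (one external pair, fixed centres): single-mesh tooth geometry, m = 4.931, N1 = 19, N2 = 39
base radii: r_b1 = 44.389124, r_b2 = 91.114518
tip radii: r_a1 = 51.775500, r_a2 = 101.085500
no profile shift: α' = α, a' = a
action lengths: √(r_a1²−r_b1²) = 26.651605, √(r_a2²−r_b2²) = 43.776968
base pitch p_b = π·m·cos α = 14.679215
CR = (26.651605 + 43.776968 − 142.999000·sin 18.63300°)/14.679215 = 1.685353
contact ratio ≈ 1.6854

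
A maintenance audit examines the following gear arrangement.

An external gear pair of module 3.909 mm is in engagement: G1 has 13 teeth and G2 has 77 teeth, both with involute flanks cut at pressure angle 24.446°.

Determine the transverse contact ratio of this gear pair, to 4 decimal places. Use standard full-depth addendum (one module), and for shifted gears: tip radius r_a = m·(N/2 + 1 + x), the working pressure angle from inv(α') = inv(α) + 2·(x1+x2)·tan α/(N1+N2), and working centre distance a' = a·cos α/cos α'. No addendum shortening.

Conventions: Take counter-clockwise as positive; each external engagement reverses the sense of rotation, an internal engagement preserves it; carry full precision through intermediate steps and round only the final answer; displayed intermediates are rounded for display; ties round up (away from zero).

recognized (one external pair, fixed centres): single-mesh tooth geometry, m = 3.909, N1 = 13, N2 = 77
base radii: r_b1 = 23.130671, r_b2 = 137.004745
tip radii: r_a1 = 29.317500, r_a2 = 154.405500
no profile shift: α' = α, a' = a
action lengths: √(r_a1²−r_b1²) = 18.013546, √(r_a2²−r_b2²) = 71.209256
base pitch p_b = π·m·cos α = 11.179561
CR = (18.013546 + 71.209256 − 175.905000·sin 24.44600°)/11.179561 = 1.469385
contact ratio ≈ 1.4694

1.4694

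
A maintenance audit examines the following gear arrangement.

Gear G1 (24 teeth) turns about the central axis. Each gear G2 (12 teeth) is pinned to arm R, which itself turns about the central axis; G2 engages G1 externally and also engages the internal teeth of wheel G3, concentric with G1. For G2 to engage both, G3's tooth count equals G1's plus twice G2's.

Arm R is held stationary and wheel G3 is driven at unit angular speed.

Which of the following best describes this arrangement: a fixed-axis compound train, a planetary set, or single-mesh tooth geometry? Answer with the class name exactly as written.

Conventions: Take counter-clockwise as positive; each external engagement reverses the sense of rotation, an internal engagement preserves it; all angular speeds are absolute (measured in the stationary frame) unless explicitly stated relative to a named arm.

planetary set

class = planetary set [G3 = 24+2·12 = 48; Willis about the carrier]
classification: planetary set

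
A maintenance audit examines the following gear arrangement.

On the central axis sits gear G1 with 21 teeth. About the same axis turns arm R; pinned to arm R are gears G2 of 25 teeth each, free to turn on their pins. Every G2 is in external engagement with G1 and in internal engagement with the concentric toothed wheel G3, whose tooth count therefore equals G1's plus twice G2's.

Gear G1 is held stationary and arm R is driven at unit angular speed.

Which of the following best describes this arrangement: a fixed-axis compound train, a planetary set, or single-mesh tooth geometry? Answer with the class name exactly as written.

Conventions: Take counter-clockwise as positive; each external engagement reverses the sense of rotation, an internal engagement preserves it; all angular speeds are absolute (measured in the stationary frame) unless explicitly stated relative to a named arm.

class = planetary set [G3 = 21+2·25 = 71; Willis about the carrier]
classification: planetary set

planetary set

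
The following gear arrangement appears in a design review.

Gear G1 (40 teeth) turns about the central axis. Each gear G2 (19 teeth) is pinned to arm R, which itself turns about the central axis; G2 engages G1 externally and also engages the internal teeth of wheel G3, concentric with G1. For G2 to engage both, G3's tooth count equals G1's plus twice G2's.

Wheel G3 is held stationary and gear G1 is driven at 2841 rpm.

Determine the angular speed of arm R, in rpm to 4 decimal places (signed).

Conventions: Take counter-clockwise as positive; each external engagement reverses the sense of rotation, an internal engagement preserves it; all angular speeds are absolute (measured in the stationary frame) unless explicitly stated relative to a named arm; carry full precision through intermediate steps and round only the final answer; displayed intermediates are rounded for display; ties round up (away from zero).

+963.0508 rpm

recognized (axles ride arm R): planetary set, 40/19/78 teeth
normalise by the input: solve with ω_sun = 1, then scale by 2841 rpm
ring teeth: 40 + 2·19 = 78
40(ω_sun−ω_arm) = −78(ω_ring−ω_arm),  ω_ring = 0, ω_sun = 1
40(1−ω_arm) = −78(0−ω_arm)  ⇒  118·ω_arm = 40  ⇒  ω_arm = 20/59
scale: ω_arm = 20/59 × 2841 rpm = +963.0508 rpm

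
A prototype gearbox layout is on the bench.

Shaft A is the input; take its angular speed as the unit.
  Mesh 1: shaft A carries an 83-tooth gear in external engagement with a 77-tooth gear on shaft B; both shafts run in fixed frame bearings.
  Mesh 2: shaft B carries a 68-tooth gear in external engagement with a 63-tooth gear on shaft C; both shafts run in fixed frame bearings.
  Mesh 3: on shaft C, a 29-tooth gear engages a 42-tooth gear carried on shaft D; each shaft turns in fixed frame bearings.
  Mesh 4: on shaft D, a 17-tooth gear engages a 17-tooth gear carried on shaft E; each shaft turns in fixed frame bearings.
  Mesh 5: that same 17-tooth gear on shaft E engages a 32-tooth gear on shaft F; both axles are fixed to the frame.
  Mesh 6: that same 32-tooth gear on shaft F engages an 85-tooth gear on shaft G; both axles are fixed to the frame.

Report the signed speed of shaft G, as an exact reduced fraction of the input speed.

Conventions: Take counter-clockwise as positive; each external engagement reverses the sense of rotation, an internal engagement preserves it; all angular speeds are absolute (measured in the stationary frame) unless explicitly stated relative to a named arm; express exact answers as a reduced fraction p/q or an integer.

6-mesh fixed-axis compound train (all bearings frame-fixed)
mesh 1 [83T→77T]: |ω|/ω_in = 1×83/77 = 83/77, sense flips to −
mesh 2 [68T→63T]: |ω|/ω_in = (83/77)×68/63 = 5644/4851, sense flips to +
mesh 3 [29T→42T]: |ω|/ω_in = (5644/4851)×29/42 = 81838/101871, sense flips to −
mesh 4 [17T→17T]: |ω|/ω_in = (81838/101871)×17/17 = 81838/101871, sense flips to +
mesh 5 [17T→32T]: |ω|/ω_in = (81838/101871)×17/32 = 695623/1629936, sense flips to −
mesh 6 [32T→85T]: |ω|/ω_in = (695623/1629936)×32/85 = 81838/509355, sense flips to +
signed output speed (× input speed) = 81838/509355

81838/509355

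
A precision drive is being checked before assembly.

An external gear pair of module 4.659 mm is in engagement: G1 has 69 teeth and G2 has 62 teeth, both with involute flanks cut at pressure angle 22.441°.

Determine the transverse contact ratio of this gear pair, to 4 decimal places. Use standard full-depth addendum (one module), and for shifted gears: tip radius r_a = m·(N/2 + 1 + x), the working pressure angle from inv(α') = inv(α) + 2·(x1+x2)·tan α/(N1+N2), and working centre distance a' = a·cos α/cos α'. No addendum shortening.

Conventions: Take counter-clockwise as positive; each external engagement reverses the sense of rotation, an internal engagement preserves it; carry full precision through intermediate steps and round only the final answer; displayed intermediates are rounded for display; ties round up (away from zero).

1.6697

single-mesh involute tooth geometry (69T engaging 62T at module 4.659)
base radii: r_b1 = 148.563500, r_b2 = 133.491841
tip radii: r_a1 = 165.394500, r_a2 = 149.088000
no profile shift: α' = α, a' = a
action lengths: √(r_a1²−r_b1²) = 72.692689, √(r_a2²−r_b2²) = 66.386446
base pitch p_b = π·m·cos α = 13.528290
CR = (72.692689 + 66.386446 − 305.164500·sin 22.44100°)/13.528290 = 1.669695
contact ratio ≈ 1.6697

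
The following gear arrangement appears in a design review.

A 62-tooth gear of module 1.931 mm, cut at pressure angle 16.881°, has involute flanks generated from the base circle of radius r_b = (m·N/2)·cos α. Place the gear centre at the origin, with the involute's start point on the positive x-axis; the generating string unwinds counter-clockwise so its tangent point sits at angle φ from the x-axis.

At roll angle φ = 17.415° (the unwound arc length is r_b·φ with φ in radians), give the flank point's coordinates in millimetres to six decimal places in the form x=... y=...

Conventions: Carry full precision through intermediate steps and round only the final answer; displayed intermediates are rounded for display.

x=59.866767 y=0.531225

class = single-mesh tooth geometry [base-circle involute, m = 1.931, 62T]
pitch radius r_p = m·N/2 = 1.931·62/2 = 59.861000
base radius r_b = r_p·cos α = 59.861000·cos 16.881° = 57.281585
roll angle φ = 17.415° = 0.30394909 rad
x = r_b·(cos φ + φ·sin φ) = 59.866767
y = r_b·(sin φ − φ·cos φ) = 0.531225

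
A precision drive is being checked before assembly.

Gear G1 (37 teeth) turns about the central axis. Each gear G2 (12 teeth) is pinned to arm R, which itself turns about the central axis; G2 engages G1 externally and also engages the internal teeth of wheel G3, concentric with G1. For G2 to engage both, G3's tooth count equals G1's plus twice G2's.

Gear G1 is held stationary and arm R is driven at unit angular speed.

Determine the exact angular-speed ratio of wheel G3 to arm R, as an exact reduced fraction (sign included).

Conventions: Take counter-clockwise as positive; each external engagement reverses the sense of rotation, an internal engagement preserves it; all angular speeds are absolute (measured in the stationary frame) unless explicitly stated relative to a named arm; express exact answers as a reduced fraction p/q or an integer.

class = planetary set [G3 = 37+2·12 = 61; Willis about the carrier]
ring teeth: 37 + 2·12 = 61
37(ω_sun−ω_arm) = −61(ω_ring−ω_arm),  ω_sun = 0, ω_arm = 1
ω_ring = 1 − (37/61)(0−1) = 98/61
ω_out/ω_in = 98/61

98/61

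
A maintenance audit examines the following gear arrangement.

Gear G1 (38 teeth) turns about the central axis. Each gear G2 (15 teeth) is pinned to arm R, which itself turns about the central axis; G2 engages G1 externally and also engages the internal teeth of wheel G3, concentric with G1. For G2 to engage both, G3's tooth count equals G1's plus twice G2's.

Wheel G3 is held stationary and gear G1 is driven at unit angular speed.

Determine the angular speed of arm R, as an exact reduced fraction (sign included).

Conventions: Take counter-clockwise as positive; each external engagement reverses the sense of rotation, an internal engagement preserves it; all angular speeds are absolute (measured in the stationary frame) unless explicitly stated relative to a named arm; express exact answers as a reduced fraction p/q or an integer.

topology: planetary set — G1 38T / G2 15T / G3 68T, arm = carrier (Willis)
ring teeth: 38 + 2·15 = 68
38(ω_sun−ω_arm) = −68(ω_ring−ω_arm),  ω_ring = 0, ω_sun = 1
38(1−ω_arm) = −68(0−ω_arm)  ⇒  106·ω_arm = 38  ⇒  ω_arm = 19/53
exact speed ratio = 19/53

19/53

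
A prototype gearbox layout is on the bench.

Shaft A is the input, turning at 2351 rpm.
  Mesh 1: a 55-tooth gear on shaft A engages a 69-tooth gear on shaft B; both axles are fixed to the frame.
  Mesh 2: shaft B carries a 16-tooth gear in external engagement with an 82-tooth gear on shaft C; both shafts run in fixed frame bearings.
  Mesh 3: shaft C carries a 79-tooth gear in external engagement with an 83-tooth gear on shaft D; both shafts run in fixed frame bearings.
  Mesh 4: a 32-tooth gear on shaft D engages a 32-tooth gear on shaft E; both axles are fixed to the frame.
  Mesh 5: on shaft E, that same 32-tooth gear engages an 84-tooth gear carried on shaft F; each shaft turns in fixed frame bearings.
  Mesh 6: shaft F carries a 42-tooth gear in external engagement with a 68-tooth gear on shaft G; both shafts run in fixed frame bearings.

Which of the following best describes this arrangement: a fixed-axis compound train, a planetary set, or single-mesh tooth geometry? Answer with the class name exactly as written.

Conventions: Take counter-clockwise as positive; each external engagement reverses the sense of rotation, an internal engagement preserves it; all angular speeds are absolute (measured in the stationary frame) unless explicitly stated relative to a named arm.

topology: fixed-axis compound train — 6 meshes, A→G
classification: fixed-axis compound train

fixed-axis compound train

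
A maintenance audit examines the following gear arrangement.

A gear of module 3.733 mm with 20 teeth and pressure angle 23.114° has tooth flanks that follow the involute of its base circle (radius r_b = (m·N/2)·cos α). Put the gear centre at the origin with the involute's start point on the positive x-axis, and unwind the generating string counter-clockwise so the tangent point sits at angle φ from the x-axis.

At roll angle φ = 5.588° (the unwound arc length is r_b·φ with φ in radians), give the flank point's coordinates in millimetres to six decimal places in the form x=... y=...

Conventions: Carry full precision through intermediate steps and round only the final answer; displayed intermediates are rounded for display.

topology: single-mesh involute geometry — m = 3.733, N = 20
pitch radius r_p = m·N/2 = 3.733·20/2 = 37.330000
base radius r_b = r_p·cos α = 37.330000·cos 23.114° = 34.333357
roll angle φ = 5.588° = 0.09752900 rad
x = r_b·(cos φ + φ·sin φ) = 34.496257
y = r_b·(sin φ − φ·cos φ) = 0.010607

x=34.496257 y=0.010607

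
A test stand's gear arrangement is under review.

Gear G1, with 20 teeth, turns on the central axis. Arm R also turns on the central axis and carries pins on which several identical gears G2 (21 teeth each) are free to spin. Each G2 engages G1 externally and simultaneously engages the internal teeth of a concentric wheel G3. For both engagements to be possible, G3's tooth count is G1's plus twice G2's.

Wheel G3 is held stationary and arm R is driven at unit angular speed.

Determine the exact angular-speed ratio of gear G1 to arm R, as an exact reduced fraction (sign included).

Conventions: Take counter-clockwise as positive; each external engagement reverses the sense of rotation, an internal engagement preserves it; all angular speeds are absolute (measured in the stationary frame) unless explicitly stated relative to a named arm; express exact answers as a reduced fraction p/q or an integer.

41/10

recognized (axles ride arm R): planetary set, 20/21/62 teeth
ring teeth: 20 + 2·21 = 62
20(ω_sun−ω_arm) = −62(ω_ring−ω_arm),  ω_ring = 0, ω_arm = 1
ω_sun = 1 − (62/20)(0−1) = 41/10
ω_out/ω_in = 41/10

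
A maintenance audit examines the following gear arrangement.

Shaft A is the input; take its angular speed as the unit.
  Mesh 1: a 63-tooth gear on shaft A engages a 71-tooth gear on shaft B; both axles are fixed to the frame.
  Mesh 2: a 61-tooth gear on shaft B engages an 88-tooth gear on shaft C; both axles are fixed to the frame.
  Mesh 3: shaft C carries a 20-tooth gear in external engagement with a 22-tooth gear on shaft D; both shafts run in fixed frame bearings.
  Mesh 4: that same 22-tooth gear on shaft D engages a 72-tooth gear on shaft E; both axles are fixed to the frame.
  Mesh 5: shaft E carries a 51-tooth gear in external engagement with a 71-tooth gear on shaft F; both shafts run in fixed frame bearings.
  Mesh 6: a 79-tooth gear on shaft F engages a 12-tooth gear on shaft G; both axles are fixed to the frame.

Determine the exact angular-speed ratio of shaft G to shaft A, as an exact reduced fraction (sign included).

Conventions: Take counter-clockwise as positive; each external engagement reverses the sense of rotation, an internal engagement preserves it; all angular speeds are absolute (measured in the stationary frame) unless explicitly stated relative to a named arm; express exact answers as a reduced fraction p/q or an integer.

class = fixed-axis compound train [6 meshes; 6 ratios multiply, 6 sense flips]
mesh 1 [63T→71T]: running ratio 63/71, sense −
mesh 2 [61T→88T]: running ratio 3843/6248, sense +
mesh 3 [20T→22T]: running ratio 19215/34364, sense −
mesh 4 [22T→72T]: running ratio 2135/12496, sense +
mesh 5 [51T→71T]: running ratio 108885/887216, sense −
mesh 6 [79T→12T]: running ratio 2867305/3548864, sense +
ω_out/ω_in = 2867305/3548864

2867305/3548864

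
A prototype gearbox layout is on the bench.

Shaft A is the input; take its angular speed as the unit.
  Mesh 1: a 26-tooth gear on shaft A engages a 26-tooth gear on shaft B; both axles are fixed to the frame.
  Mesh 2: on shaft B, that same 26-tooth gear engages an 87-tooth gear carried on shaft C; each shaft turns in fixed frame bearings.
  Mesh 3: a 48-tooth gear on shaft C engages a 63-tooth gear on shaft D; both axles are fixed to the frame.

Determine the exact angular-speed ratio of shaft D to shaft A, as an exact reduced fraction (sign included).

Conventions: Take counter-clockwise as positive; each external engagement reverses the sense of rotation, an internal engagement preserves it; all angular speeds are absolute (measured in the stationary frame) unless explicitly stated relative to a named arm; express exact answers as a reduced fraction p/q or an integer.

class = fixed-axis compound train [3 meshes; 3 ratios multiply, 3 sense flips]
mesh 1 [26T→26T]: running ratio 1, sense −
mesh 2 [26T→87T]: running ratio 26/87, sense +
mesh 3 [48T→63T]: running ratio 416/1827, sense −
ω_out/ω_in = -416/1827

-416/1827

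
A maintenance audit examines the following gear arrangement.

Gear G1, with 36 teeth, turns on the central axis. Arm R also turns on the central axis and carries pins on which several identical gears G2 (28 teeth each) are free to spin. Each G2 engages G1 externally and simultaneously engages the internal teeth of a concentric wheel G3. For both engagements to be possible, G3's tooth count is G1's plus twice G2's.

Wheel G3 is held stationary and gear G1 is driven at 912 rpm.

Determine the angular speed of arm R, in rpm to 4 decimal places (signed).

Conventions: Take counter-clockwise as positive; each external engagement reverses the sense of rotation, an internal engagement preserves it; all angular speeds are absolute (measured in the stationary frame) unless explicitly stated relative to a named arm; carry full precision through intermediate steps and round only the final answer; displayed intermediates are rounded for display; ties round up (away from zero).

+256.5000 rpm

topology: planetary set — G1 36T / G2 28T / G3 92T, arm = carrier (Willis)
normalise by the input: solve with ω_sun = 1, then scale by 912 rpm
ring teeth: 36 + 2·28 = 92
36(ω_sun−ω_arm) = −92(ω_ring−ω_arm),  ω_ring = 0, ω_sun = 1
36(1−ω_arm) = −92(0−ω_arm)  ⇒  128·ω_arm = 36  ⇒  ω_arm = 9/32
scale: ω_arm = 9/32 × 912 rpm = +256.5000 rpm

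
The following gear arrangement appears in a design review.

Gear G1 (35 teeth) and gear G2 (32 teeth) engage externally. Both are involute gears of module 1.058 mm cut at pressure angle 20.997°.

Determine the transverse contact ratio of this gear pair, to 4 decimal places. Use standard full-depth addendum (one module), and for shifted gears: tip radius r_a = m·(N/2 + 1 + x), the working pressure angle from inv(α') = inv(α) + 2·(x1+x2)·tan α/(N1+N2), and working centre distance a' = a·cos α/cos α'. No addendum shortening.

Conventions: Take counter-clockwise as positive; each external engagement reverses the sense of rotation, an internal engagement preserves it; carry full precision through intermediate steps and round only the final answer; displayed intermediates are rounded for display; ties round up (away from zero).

1.6335

recognized (one external pair, fixed centres): single-mesh tooth geometry, m = 1.058, N1 = 35, N2 = 32
base radii: r_b1 = 17.285589, r_b2 = 15.803967
tip radii: r_a1 = 19.573000, r_a2 = 17.986000
no profile shift: α' = α, a' = a
action lengths: √(r_a1²−r_b1²) = 9.182088, √(r_a2²−r_b2²) = 8.586665
base pitch p_b = π·m·cos α = 3.103102
CR = (9.182088 + 8.586665 − 35.443000·sin 20.99700°)/3.103102 = 1.633479
contact ratio ≈ 1.6335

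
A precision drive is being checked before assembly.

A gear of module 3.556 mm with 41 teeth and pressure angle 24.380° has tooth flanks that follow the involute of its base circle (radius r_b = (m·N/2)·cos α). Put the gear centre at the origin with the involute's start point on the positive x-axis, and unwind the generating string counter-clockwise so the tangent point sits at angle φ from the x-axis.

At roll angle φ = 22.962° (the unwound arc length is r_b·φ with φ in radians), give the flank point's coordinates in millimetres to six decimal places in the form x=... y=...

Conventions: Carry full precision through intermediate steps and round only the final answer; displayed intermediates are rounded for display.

x=71.517404 y=1.401847

recognized (one wheel, involute flank): single-mesh tooth geometry, m = 3.556, N = 41
pitch radius r_p = m·N/2 = 3.556·41/2 = 72.898000
base radius r_b = r_p·cos α = 72.898000·cos 24.380° = 66.397525
roll angle φ = 22.962° = 0.40076250 rad
x = r_b·(cos φ + φ·sin φ) = 71.517404
y = r_b·(sin φ − φ·cos φ) = 1.401847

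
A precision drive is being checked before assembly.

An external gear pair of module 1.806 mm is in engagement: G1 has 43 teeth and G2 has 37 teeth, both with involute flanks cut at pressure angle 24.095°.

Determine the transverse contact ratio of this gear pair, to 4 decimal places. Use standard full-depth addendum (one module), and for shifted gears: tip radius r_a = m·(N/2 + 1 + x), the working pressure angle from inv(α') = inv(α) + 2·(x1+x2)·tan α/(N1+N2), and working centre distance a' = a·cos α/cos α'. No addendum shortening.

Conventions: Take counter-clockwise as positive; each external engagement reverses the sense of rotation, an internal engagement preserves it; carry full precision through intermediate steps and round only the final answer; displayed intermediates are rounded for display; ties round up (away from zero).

recognized (one external pair, fixed centres): single-mesh tooth geometry, m = 1.806, N1 = 43, N2 = 37
base radii: r_b1 = 35.445822, r_b2 = 30.499893
tip radii: r_a1 = 40.635000, r_a2 = 35.217000
no profile shift: α' = α, a' = a
action lengths: √(r_a1²−r_b1²) = 19.869498, √(r_a2²−r_b2²) = 17.606635
base pitch p_b = π·m·cos α = 5.179364
CR = (19.869498 + 17.606635 − 72.240000·sin 24.09500°)/5.179364 = 1.541520
contact ratio ≈ 1.5415

1.5415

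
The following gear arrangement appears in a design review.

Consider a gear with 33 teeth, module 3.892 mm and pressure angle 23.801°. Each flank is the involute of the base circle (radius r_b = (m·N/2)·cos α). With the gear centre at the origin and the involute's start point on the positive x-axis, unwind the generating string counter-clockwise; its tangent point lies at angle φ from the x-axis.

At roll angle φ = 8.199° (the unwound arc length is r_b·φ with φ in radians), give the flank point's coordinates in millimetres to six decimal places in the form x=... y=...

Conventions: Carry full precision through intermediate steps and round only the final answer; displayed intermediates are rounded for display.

class = single-mesh tooth geometry [base-circle involute, m = 3.892, 33T]
pitch radius r_p = m·N/2 = 3.892·33/2 = 64.218000
base radius r_b = r_p·cos α = 64.218000·cos 23.801° = 58.756428
roll angle φ = 8.199° = 0.14309955 rad
x = r_b·(cos φ + φ·sin φ) = 59.354943
y = r_b·(sin φ − φ·cos φ) = 0.057274

x=59.354943 y=0.057274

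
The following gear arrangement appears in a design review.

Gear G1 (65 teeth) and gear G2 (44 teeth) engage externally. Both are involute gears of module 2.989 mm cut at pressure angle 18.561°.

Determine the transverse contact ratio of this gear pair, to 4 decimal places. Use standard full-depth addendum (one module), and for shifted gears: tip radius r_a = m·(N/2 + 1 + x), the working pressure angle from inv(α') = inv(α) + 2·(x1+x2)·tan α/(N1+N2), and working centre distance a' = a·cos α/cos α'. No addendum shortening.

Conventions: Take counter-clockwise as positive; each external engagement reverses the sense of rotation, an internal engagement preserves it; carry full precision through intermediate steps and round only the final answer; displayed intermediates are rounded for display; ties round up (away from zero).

1.8478

recognized (one external pair, fixed centres): single-mesh tooth geometry, m = 2.989, N1 = 65, N2 = 44
base radii: r_b1 = 92.089662, r_b2 = 62.337617
tip radii: r_a1 = 100.131500, r_a2 = 68.747000
no profile shift: α' = α, a' = a
action lengths: √(r_a1²−r_b1²) = 39.316809, √(r_a2²−r_b2²) = 28.985712
base pitch p_b = π·m·cos α = 8.901791
CR = (39.316809 + 28.985712 − 162.900500·sin 18.56100°)/8.901791 = 1.847830
contact ratio ≈ 1.8478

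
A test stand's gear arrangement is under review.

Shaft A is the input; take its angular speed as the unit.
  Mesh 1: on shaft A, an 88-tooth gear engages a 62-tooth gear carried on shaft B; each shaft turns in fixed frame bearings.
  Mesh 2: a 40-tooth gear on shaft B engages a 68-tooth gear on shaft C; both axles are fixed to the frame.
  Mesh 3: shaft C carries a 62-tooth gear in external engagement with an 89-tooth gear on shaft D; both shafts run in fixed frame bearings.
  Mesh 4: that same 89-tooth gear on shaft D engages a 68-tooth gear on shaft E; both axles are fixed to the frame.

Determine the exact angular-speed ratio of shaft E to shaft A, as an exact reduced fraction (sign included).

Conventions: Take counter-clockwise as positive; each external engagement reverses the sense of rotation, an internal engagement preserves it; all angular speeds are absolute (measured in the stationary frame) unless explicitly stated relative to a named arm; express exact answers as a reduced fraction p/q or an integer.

220/289

class = fixed-axis compound train [4 meshes; 4 ratios multiply, 4 sense flips]
mesh 1 [88T→62T]: running ratio 44/31, sense −
mesh 2 [40T→68T]: running ratio 440/527, sense +
mesh 3 [62T→89T]: running ratio 880/1513, sense −
mesh 4 [89T→68T]: running ratio 220/289, sense +
ω_out/ω_in = 220/289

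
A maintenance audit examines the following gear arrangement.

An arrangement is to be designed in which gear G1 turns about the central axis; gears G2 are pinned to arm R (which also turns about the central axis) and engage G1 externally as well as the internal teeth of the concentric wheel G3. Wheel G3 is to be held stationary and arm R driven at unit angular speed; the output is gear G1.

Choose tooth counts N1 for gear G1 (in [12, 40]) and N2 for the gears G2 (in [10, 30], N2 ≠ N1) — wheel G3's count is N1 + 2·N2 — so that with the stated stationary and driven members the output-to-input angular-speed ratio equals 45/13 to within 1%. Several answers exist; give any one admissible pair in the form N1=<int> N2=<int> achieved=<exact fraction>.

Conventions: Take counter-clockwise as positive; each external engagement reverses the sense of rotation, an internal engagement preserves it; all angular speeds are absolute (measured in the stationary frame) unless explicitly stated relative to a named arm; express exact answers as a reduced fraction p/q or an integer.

N1=26 N2=19 achieved=45/13

topology: planetary set — design target 45/13, arm = carrier (Willis)
Willis with ω_ring = 0: ω_sun/ω_arm = (N1+N3)/N1; set equal to 45/13  ⇒  N3/N1 = 45/13 − 1 = 32/13
N3 = N1 + 2·N2  ⇒  N2/N1 = (N3/N1 − 1)/2 = (32/13 − 1)/2 = 19/26
smallest multiple with N1 ≥ 12 and N2 ≥ 10: k = 1  ⇒  N1 = 1·26 = 26, N2 = 1·19 = 19 (N1 ≤ 40, N2 ≤ 30, N2 ≠ N1 ✓), N3 = 26 + 2·19 = 64
check: (N1+N3)/N1 with N1 = 26, N3 = 64 gives 45/13; |achieved − target| = 0 ≤ 9/260 ✓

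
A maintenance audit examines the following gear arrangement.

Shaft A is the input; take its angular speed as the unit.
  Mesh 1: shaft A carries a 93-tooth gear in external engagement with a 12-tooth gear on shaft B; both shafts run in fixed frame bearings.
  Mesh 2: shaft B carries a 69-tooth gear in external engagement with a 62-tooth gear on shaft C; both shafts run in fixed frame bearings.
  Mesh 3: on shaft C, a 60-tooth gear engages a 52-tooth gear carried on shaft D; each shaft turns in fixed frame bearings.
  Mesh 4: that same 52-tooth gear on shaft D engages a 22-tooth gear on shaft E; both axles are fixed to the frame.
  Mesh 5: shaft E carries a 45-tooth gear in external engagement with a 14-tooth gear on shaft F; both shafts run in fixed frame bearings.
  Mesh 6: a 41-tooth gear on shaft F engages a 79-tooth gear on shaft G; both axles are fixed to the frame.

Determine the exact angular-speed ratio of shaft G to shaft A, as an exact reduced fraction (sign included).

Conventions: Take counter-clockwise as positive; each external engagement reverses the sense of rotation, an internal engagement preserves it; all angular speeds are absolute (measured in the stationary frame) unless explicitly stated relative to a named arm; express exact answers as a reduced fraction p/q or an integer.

class = fixed-axis compound train [6 meshes; 6 ratios multiply, 6 sense flips]
mesh 1 [93T→12T]: running ratio 31/4, sense −
mesh 2 [69T→62T]: running ratio 69/8, sense +
mesh 3 [60T→52T]: running ratio 1035/104, sense −
mesh 4 [52T→22T]: running ratio 1035/44, sense +
mesh 5 [45T→14T]: running ratio 46575/616, sense −
mesh 6 [41T→79T]: running ratio 1909575/48664, sense +
ω_out/ω_in = 1909575/48664

1909575/48664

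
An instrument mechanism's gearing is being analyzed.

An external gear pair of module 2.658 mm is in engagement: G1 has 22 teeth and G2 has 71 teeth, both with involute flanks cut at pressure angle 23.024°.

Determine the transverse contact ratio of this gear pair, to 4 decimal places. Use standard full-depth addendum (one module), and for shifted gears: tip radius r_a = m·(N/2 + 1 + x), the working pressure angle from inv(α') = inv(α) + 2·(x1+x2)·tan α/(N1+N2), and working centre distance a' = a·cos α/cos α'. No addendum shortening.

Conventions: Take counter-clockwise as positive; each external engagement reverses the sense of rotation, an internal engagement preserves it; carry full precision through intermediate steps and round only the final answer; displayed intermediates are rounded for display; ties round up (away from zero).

1.5661

topology: single-mesh involute geometry — m = 2.658, 22T/71T pair
base radii: r_b1 = 26.908933, r_b2 = 86.842466
tip radii: r_a1 = 31.896000, r_a2 = 97.017000
no profile shift: α' = α, a' = a
action lengths: √(r_a1²−r_b1²) = 17.124956, √(r_a2²−r_b2²) = 43.251409
base pitch p_b = π·m·cos α = 7.685173
CR = (17.124956 + 43.251409 − 123.597000·sin 23.02400°)/7.685173 = 1.566070
contact ratio ≈ 1.5661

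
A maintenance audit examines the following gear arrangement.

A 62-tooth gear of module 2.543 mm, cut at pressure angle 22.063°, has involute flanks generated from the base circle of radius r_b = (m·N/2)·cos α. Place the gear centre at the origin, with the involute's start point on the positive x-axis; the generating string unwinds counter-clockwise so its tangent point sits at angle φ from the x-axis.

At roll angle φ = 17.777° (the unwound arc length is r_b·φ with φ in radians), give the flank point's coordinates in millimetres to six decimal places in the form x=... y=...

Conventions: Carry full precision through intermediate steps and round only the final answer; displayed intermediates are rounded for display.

single-mesh involute tooth geometry (62T wheel at module 2.543)
pitch radius r_p = m·N/2 = 2.543·62/2 = 78.833000
base radius r_b = r_p·cos α = 78.833000·cos 22.063° = 73.060169
roll angle φ = 17.777° = 0.31026718 rad
x = r_b·(cos φ + φ·sin φ) = 76.492584
y = r_b·(sin φ − φ·cos φ) = 0.720411

x=76.492584 y=0.720411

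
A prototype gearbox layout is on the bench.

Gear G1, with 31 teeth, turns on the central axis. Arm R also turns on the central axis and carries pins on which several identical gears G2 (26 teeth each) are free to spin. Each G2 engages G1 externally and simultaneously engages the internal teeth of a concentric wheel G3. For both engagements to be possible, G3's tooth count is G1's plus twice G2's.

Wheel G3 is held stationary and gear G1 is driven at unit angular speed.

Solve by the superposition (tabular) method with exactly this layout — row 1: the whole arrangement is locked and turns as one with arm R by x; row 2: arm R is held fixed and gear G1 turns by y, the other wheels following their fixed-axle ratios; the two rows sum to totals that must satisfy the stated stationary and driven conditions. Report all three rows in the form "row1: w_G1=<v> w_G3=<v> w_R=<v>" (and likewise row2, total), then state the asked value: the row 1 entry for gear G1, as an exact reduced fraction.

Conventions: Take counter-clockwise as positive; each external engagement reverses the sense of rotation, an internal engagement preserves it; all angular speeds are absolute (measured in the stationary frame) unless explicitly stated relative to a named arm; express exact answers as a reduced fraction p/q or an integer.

recognized (axles ride arm R): planetary set, 31/26/83 teeth
row 1: whole set turns with the arm by x
row 2 (arm held, sun turns y): ω_ring = −(31/83)·y, ω_arm = 0
boundary: total ω_ring = x − (31/83)·y = 0 and total ω_sun = x + y = 1  ⇒  y = 83/114, x = 31/114
row 2 ring = −(31/83)·83/114 = -31/114
totals (row 1 + row 2): sun 31/114 + 83/114 = 1, ring 31/114 + (-31/114) = 0, arm 31/114 + 0 = 31/114
asked cell (row1, sun) = 31/114

row1: w_G1=31/114 w_G3=31/114 w_R=31/114
row2: w_G1=83/114 w_G3=-31/114 w_R=0
total: w_G1=1 w_G3=0 w_R=31/114
asked value: 31/114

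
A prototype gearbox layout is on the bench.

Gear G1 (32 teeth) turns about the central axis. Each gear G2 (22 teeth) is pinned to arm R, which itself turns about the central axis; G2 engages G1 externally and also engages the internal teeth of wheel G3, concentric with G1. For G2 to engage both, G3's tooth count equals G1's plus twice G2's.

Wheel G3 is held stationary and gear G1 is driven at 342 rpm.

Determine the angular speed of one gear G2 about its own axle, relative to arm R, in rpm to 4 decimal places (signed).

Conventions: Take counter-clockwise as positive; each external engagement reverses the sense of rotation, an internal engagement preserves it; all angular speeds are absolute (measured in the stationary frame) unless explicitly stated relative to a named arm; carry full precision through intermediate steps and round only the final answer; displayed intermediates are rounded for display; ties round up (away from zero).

planetary set (32T centre, 22T on arm, 76T internal) — Willis relation
normalise by the input: solve with ω_sun = 1, then scale by 342 rpm
ring teeth: 32 + 2·22 = 76
32(ω_sun−ω_arm) = −76(ω_ring−ω_arm),  ω_ring = 0, ω_sun = 1
32(1−ω_arm) = −76(0−ω_arm)  ⇒  108·ω_arm = 32  ⇒  ω_arm = 8/27
sun–planet mesh: 32·(1−8/27) = −22·(ω_p−ω_arm)  ⇒  ω_p−ω_arm = -304/297
scale: ω_p−ω_arm = -304/297 × 342 rpm = -350.0606 rpm

-350.0606 rpm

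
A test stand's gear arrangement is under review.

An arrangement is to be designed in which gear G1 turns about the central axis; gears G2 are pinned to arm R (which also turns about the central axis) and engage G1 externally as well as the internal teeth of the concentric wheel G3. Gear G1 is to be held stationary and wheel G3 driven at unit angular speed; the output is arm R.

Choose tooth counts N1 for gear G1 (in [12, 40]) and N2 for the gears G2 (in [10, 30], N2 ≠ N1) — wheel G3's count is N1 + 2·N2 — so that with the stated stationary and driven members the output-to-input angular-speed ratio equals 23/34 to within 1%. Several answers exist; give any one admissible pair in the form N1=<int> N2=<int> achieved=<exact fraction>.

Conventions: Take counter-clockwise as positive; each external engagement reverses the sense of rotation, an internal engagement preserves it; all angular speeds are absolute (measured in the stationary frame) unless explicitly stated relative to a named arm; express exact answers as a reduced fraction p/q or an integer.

N1=22 N2=12 achieved=23/34

class = planetary set [ratio 23/34 wanted; Willis about the carrier]
Willis with ω_sun = 0: ω_arm/ω_ring = N3/(N1+N3); set equal to 23/34  ⇒  N3/N1 = (23/34)/(1 − 23/34) = 23/11
N3 = N1 + 2·N2  ⇒  N2/N1 = (N3/N1 − 1)/2 = (23/11 − 1)/2 = 6/11
smallest multiple with N1 ≥ 12 and N2 ≥ 10: k = 2  ⇒  N1 = 2·11 = 22, N2 = 2·6 = 12 (N1 ≤ 40, N2 ≤ 30, N2 ≠ N1 ✓), N3 = 22 + 2·12 = 46
check: N3/(N1+N3) with N1 = 22, N3 = 46 gives 23/34; |achieved − target| = 0 ≤ 23/3400 ✓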